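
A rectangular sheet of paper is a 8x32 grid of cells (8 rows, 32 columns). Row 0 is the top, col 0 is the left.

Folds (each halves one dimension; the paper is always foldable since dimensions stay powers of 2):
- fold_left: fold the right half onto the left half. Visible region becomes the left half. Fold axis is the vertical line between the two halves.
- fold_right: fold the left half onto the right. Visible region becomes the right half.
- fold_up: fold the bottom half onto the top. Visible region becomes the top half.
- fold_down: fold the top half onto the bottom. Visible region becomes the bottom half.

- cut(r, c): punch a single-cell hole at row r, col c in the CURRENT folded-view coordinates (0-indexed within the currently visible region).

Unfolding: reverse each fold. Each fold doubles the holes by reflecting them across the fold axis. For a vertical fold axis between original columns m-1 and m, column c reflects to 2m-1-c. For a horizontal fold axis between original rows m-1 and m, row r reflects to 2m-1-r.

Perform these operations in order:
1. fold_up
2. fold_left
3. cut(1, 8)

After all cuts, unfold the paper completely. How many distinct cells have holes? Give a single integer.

Op 1 fold_up: fold axis h@4; visible region now rows[0,4) x cols[0,32) = 4x32
Op 2 fold_left: fold axis v@16; visible region now rows[0,4) x cols[0,16) = 4x16
Op 3 cut(1, 8): punch at orig (1,8); cuts so far [(1, 8)]; region rows[0,4) x cols[0,16) = 4x16
Unfold 1 (reflect across v@16): 2 holes -> [(1, 8), (1, 23)]
Unfold 2 (reflect across h@4): 4 holes -> [(1, 8), (1, 23), (6, 8), (6, 23)]

Answer: 4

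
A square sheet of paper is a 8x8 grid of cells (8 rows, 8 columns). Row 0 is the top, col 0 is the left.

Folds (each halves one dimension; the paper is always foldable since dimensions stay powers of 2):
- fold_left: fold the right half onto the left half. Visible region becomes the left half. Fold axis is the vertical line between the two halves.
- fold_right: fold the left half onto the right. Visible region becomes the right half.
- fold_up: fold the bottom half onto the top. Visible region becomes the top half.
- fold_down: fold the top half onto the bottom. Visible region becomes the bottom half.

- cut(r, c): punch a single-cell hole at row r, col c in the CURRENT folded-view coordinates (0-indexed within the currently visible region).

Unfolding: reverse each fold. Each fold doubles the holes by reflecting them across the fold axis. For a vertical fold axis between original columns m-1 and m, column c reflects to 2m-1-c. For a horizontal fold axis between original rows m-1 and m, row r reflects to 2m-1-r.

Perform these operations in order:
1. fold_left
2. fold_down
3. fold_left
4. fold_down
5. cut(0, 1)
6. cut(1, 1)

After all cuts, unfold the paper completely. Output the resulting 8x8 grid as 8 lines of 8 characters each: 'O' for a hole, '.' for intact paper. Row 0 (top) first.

Op 1 fold_left: fold axis v@4; visible region now rows[0,8) x cols[0,4) = 8x4
Op 2 fold_down: fold axis h@4; visible region now rows[4,8) x cols[0,4) = 4x4
Op 3 fold_left: fold axis v@2; visible region now rows[4,8) x cols[0,2) = 4x2
Op 4 fold_down: fold axis h@6; visible region now rows[6,8) x cols[0,2) = 2x2
Op 5 cut(0, 1): punch at orig (6,1); cuts so far [(6, 1)]; region rows[6,8) x cols[0,2) = 2x2
Op 6 cut(1, 1): punch at orig (7,1); cuts so far [(6, 1), (7, 1)]; region rows[6,8) x cols[0,2) = 2x2
Unfold 1 (reflect across h@6): 4 holes -> [(4, 1), (5, 1), (6, 1), (7, 1)]
Unfold 2 (reflect across v@2): 8 holes -> [(4, 1), (4, 2), (5, 1), (5, 2), (6, 1), (6, 2), (7, 1), (7, 2)]
Unfold 3 (reflect across h@4): 16 holes -> [(0, 1), (0, 2), (1, 1), (1, 2), (2, 1), (2, 2), (3, 1), (3, 2), (4, 1), (4, 2), (5, 1), (5, 2), (6, 1), (6, 2), (7, 1), (7, 2)]
Unfold 4 (reflect across v@4): 32 holes -> [(0, 1), (0, 2), (0, 5), (0, 6), (1, 1), (1, 2), (1, 5), (1, 6), (2, 1), (2, 2), (2, 5), (2, 6), (3, 1), (3, 2), (3, 5), (3, 6), (4, 1), (4, 2), (4, 5), (4, 6), (5, 1), (5, 2), (5, 5), (5, 6), (6, 1), (6, 2), (6, 5), (6, 6), (7, 1), (7, 2), (7, 5), (7, 6)]

Answer: .OO..OO.
.OO..OO.
.OO..OO.
.OO..OO.
.OO..OO.
.OO..OO.
.OO..OO.
.OO..OO.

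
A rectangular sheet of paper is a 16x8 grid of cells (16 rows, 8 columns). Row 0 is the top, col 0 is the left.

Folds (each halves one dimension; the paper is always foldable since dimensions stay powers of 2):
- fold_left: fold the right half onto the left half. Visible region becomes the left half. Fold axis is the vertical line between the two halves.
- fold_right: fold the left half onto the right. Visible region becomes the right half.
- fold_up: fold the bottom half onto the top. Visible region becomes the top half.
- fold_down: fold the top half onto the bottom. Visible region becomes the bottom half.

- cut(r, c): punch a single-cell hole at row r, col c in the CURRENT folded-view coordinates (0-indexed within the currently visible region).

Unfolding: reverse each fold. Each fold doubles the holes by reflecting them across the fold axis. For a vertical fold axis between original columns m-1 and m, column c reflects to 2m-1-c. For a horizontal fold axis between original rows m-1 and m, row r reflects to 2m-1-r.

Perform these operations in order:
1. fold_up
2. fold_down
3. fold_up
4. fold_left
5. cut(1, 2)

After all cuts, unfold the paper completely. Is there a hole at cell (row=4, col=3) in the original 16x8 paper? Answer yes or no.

Op 1 fold_up: fold axis h@8; visible region now rows[0,8) x cols[0,8) = 8x8
Op 2 fold_down: fold axis h@4; visible region now rows[4,8) x cols[0,8) = 4x8
Op 3 fold_up: fold axis h@6; visible region now rows[4,6) x cols[0,8) = 2x8
Op 4 fold_left: fold axis v@4; visible region now rows[4,6) x cols[0,4) = 2x4
Op 5 cut(1, 2): punch at orig (5,2); cuts so far [(5, 2)]; region rows[4,6) x cols[0,4) = 2x4
Unfold 1 (reflect across v@4): 2 holes -> [(5, 2), (5, 5)]
Unfold 2 (reflect across h@6): 4 holes -> [(5, 2), (5, 5), (6, 2), (6, 5)]
Unfold 3 (reflect across h@4): 8 holes -> [(1, 2), (1, 5), (2, 2), (2, 5), (5, 2), (5, 5), (6, 2), (6, 5)]
Unfold 4 (reflect across h@8): 16 holes -> [(1, 2), (1, 5), (2, 2), (2, 5), (5, 2), (5, 5), (6, 2), (6, 5), (9, 2), (9, 5), (10, 2), (10, 5), (13, 2), (13, 5), (14, 2), (14, 5)]
Holes: [(1, 2), (1, 5), (2, 2), (2, 5), (5, 2), (5, 5), (6, 2), (6, 5), (9, 2), (9, 5), (10, 2), (10, 5), (13, 2), (13, 5), (14, 2), (14, 5)]

Answer: no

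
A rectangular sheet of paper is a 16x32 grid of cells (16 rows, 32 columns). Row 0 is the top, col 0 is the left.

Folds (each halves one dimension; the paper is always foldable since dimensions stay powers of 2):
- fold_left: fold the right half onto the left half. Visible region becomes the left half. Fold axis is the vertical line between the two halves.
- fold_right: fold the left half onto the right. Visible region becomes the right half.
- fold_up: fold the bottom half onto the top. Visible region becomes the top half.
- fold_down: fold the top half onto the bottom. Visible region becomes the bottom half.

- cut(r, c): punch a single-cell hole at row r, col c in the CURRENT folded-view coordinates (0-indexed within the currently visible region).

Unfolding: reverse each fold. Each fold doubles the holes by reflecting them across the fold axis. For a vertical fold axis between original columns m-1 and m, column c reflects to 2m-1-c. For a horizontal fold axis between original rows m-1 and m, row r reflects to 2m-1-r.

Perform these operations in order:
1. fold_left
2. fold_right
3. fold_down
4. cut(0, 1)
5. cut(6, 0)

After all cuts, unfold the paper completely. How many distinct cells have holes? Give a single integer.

Answer: 16

Derivation:
Op 1 fold_left: fold axis v@16; visible region now rows[0,16) x cols[0,16) = 16x16
Op 2 fold_right: fold axis v@8; visible region now rows[0,16) x cols[8,16) = 16x8
Op 3 fold_down: fold axis h@8; visible region now rows[8,16) x cols[8,16) = 8x8
Op 4 cut(0, 1): punch at orig (8,9); cuts so far [(8, 9)]; region rows[8,16) x cols[8,16) = 8x8
Op 5 cut(6, 0): punch at orig (14,8); cuts so far [(8, 9), (14, 8)]; region rows[8,16) x cols[8,16) = 8x8
Unfold 1 (reflect across h@8): 4 holes -> [(1, 8), (7, 9), (8, 9), (14, 8)]
Unfold 2 (reflect across v@8): 8 holes -> [(1, 7), (1, 8), (7, 6), (7, 9), (8, 6), (8, 9), (14, 7), (14, 8)]
Unfold 3 (reflect across v@16): 16 holes -> [(1, 7), (1, 8), (1, 23), (1, 24), (7, 6), (7, 9), (7, 22), (7, 25), (8, 6), (8, 9), (8, 22), (8, 25), (14, 7), (14, 8), (14, 23), (14, 24)]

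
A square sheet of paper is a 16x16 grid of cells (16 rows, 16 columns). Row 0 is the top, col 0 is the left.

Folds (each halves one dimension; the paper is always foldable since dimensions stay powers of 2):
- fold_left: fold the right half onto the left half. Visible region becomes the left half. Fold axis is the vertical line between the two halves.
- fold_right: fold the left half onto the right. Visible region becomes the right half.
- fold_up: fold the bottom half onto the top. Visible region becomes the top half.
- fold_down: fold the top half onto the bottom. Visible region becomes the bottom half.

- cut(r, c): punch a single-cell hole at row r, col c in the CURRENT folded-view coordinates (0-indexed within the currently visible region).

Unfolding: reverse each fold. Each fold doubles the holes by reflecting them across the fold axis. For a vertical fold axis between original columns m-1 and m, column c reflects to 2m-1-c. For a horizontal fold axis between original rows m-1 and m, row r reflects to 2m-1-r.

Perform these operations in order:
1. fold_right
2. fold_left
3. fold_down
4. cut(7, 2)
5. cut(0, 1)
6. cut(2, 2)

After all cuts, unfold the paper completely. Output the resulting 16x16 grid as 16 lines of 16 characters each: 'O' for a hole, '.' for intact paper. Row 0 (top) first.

Answer: ..O..O....O..O..
................
................
................
................
..O..O....O..O..
................
.O....O..O....O.
.O....O..O....O.
................
..O..O....O..O..
................
................
................
................
..O..O....O..O..

Derivation:
Op 1 fold_right: fold axis v@8; visible region now rows[0,16) x cols[8,16) = 16x8
Op 2 fold_left: fold axis v@12; visible region now rows[0,16) x cols[8,12) = 16x4
Op 3 fold_down: fold axis h@8; visible region now rows[8,16) x cols[8,12) = 8x4
Op 4 cut(7, 2): punch at orig (15,10); cuts so far [(15, 10)]; region rows[8,16) x cols[8,12) = 8x4
Op 5 cut(0, 1): punch at orig (8,9); cuts so far [(8, 9), (15, 10)]; region rows[8,16) x cols[8,12) = 8x4
Op 6 cut(2, 2): punch at orig (10,10); cuts so far [(8, 9), (10, 10), (15, 10)]; region rows[8,16) x cols[8,12) = 8x4
Unfold 1 (reflect across h@8): 6 holes -> [(0, 10), (5, 10), (7, 9), (8, 9), (10, 10), (15, 10)]
Unfold 2 (reflect across v@12): 12 holes -> [(0, 10), (0, 13), (5, 10), (5, 13), (7, 9), (7, 14), (8, 9), (8, 14), (10, 10), (10, 13), (15, 10), (15, 13)]
Unfold 3 (reflect across v@8): 24 holes -> [(0, 2), (0, 5), (0, 10), (0, 13), (5, 2), (5, 5), (5, 10), (5, 13), (7, 1), (7, 6), (7, 9), (7, 14), (8, 1), (8, 6), (8, 9), (8, 14), (10, 2), (10, 5), (10, 10), (10, 13), (15, 2), (15, 5), (15, 10), (15, 13)]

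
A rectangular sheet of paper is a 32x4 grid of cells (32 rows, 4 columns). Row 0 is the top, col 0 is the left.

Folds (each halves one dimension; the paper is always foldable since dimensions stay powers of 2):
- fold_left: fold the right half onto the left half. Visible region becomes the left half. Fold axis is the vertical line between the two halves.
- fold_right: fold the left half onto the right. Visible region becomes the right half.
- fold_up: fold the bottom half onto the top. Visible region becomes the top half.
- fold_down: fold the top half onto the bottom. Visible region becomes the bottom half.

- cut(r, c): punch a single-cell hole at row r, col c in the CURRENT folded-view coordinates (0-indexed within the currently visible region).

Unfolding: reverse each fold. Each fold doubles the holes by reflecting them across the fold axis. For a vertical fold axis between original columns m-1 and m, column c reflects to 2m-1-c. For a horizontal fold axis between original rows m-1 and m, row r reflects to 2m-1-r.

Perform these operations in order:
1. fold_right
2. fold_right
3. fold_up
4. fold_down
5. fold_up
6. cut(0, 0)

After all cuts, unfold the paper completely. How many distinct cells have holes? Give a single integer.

Answer: 32

Derivation:
Op 1 fold_right: fold axis v@2; visible region now rows[0,32) x cols[2,4) = 32x2
Op 2 fold_right: fold axis v@3; visible region now rows[0,32) x cols[3,4) = 32x1
Op 3 fold_up: fold axis h@16; visible region now rows[0,16) x cols[3,4) = 16x1
Op 4 fold_down: fold axis h@8; visible region now rows[8,16) x cols[3,4) = 8x1
Op 5 fold_up: fold axis h@12; visible region now rows[8,12) x cols[3,4) = 4x1
Op 6 cut(0, 0): punch at orig (8,3); cuts so far [(8, 3)]; region rows[8,12) x cols[3,4) = 4x1
Unfold 1 (reflect across h@12): 2 holes -> [(8, 3), (15, 3)]
Unfold 2 (reflect across h@8): 4 holes -> [(0, 3), (7, 3), (8, 3), (15, 3)]
Unfold 3 (reflect across h@16): 8 holes -> [(0, 3), (7, 3), (8, 3), (15, 3), (16, 3), (23, 3), (24, 3), (31, 3)]
Unfold 4 (reflect across v@3): 16 holes -> [(0, 2), (0, 3), (7, 2), (7, 3), (8, 2), (8, 3), (15, 2), (15, 3), (16, 2), (16, 3), (23, 2), (23, 3), (24, 2), (24, 3), (31, 2), (31, 3)]
Unfold 5 (reflect across v@2): 32 holes -> [(0, 0), (0, 1), (0, 2), (0, 3), (7, 0), (7, 1), (7, 2), (7, 3), (8, 0), (8, 1), (8, 2), (8, 3), (15, 0), (15, 1), (15, 2), (15, 3), (16, 0), (16, 1), (16, 2), (16, 3), (23, 0), (23, 1), (23, 2), (23, 3), (24, 0), (24, 1), (24, 2), (24, 3), (31, 0), (31, 1), (31, 2), (31, 3)]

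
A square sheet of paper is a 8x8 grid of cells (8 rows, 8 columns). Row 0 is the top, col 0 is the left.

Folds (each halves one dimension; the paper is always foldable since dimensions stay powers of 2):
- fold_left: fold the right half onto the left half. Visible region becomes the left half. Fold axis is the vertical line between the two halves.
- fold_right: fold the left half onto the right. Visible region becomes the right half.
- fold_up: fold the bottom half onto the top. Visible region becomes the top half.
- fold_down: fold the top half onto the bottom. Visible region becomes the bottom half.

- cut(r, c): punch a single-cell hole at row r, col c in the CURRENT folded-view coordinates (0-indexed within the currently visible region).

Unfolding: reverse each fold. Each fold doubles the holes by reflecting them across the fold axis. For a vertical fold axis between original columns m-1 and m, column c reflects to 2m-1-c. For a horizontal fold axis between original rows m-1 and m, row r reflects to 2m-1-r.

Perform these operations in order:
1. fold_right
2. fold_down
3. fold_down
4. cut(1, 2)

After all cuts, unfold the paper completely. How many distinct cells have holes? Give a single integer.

Answer: 8

Derivation:
Op 1 fold_right: fold axis v@4; visible region now rows[0,8) x cols[4,8) = 8x4
Op 2 fold_down: fold axis h@4; visible region now rows[4,8) x cols[4,8) = 4x4
Op 3 fold_down: fold axis h@6; visible region now rows[6,8) x cols[4,8) = 2x4
Op 4 cut(1, 2): punch at orig (7,6); cuts so far [(7, 6)]; region rows[6,8) x cols[4,8) = 2x4
Unfold 1 (reflect across h@6): 2 holes -> [(4, 6), (7, 6)]
Unfold 2 (reflect across h@4): 4 holes -> [(0, 6), (3, 6), (4, 6), (7, 6)]
Unfold 3 (reflect across v@4): 8 holes -> [(0, 1), (0, 6), (3, 1), (3, 6), (4, 1), (4, 6), (7, 1), (7, 6)]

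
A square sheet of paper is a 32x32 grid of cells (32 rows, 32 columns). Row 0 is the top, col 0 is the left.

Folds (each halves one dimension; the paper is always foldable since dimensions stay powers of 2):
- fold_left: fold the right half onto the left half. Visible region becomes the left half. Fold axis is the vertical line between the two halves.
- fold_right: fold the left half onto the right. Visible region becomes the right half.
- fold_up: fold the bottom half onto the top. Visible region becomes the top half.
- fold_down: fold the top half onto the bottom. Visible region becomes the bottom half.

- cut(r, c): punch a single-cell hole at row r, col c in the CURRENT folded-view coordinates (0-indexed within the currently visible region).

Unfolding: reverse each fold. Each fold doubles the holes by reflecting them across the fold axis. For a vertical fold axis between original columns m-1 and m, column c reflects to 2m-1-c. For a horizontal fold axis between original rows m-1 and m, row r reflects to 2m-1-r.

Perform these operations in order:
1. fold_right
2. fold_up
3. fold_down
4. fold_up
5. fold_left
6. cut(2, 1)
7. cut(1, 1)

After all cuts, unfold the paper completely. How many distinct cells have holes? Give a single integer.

Op 1 fold_right: fold axis v@16; visible region now rows[0,32) x cols[16,32) = 32x16
Op 2 fold_up: fold axis h@16; visible region now rows[0,16) x cols[16,32) = 16x16
Op 3 fold_down: fold axis h@8; visible region now rows[8,16) x cols[16,32) = 8x16
Op 4 fold_up: fold axis h@12; visible region now rows[8,12) x cols[16,32) = 4x16
Op 5 fold_left: fold axis v@24; visible region now rows[8,12) x cols[16,24) = 4x8
Op 6 cut(2, 1): punch at orig (10,17); cuts so far [(10, 17)]; region rows[8,12) x cols[16,24) = 4x8
Op 7 cut(1, 1): punch at orig (9,17); cuts so far [(9, 17), (10, 17)]; region rows[8,12) x cols[16,24) = 4x8
Unfold 1 (reflect across v@24): 4 holes -> [(9, 17), (9, 30), (10, 17), (10, 30)]
Unfold 2 (reflect across h@12): 8 holes -> [(9, 17), (9, 30), (10, 17), (10, 30), (13, 17), (13, 30), (14, 17), (14, 30)]
Unfold 3 (reflect across h@8): 16 holes -> [(1, 17), (1, 30), (2, 17), (2, 30), (5, 17), (5, 30), (6, 17), (6, 30), (9, 17), (9, 30), (10, 17), (10, 30), (13, 17), (13, 30), (14, 17), (14, 30)]
Unfold 4 (reflect across h@16): 32 holes -> [(1, 17), (1, 30), (2, 17), (2, 30), (5, 17), (5, 30), (6, 17), (6, 30), (9, 17), (9, 30), (10, 17), (10, 30), (13, 17), (13, 30), (14, 17), (14, 30), (17, 17), (17, 30), (18, 17), (18, 30), (21, 17), (21, 30), (22, 17), (22, 30), (25, 17), (25, 30), (26, 17), (26, 30), (29, 17), (29, 30), (30, 17), (30, 30)]
Unfold 5 (reflect across v@16): 64 holes -> [(1, 1), (1, 14), (1, 17), (1, 30), (2, 1), (2, 14), (2, 17), (2, 30), (5, 1), (5, 14), (5, 17), (5, 30), (6, 1), (6, 14), (6, 17), (6, 30), (9, 1), (9, 14), (9, 17), (9, 30), (10, 1), (10, 14), (10, 17), (10, 30), (13, 1), (13, 14), (13, 17), (13, 30), (14, 1), (14, 14), (14, 17), (14, 30), (17, 1), (17, 14), (17, 17), (17, 30), (18, 1), (18, 14), (18, 17), (18, 30), (21, 1), (21, 14), (21, 17), (21, 30), (22, 1), (22, 14), (22, 17), (22, 30), (25, 1), (25, 14), (25, 17), (25, 30), (26, 1), (26, 14), (26, 17), (26, 30), (29, 1), (29, 14), (29, 17), (29, 30), (30, 1), (30, 14), (30, 17), (30, 30)]

Answer: 64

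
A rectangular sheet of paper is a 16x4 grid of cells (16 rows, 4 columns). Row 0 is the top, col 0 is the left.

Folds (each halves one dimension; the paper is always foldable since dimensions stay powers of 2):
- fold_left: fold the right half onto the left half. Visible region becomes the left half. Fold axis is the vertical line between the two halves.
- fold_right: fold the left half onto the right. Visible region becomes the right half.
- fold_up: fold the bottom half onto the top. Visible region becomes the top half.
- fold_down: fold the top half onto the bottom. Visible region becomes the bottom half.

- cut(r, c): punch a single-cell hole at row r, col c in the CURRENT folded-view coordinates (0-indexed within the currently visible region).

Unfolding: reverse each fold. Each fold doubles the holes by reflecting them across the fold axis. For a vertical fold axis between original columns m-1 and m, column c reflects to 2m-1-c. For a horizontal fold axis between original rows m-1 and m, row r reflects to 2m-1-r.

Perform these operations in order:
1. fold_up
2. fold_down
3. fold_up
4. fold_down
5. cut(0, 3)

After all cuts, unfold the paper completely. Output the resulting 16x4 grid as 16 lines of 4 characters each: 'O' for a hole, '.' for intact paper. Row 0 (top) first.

Op 1 fold_up: fold axis h@8; visible region now rows[0,8) x cols[0,4) = 8x4
Op 2 fold_down: fold axis h@4; visible region now rows[4,8) x cols[0,4) = 4x4
Op 3 fold_up: fold axis h@6; visible region now rows[4,6) x cols[0,4) = 2x4
Op 4 fold_down: fold axis h@5; visible region now rows[5,6) x cols[0,4) = 1x4
Op 5 cut(0, 3): punch at orig (5,3); cuts so far [(5, 3)]; region rows[5,6) x cols[0,4) = 1x4
Unfold 1 (reflect across h@5): 2 holes -> [(4, 3), (5, 3)]
Unfold 2 (reflect across h@6): 4 holes -> [(4, 3), (5, 3), (6, 3), (7, 3)]
Unfold 3 (reflect across h@4): 8 holes -> [(0, 3), (1, 3), (2, 3), (3, 3), (4, 3), (5, 3), (6, 3), (7, 3)]
Unfold 4 (reflect across h@8): 16 holes -> [(0, 3), (1, 3), (2, 3), (3, 3), (4, 3), (5, 3), (6, 3), (7, 3), (8, 3), (9, 3), (10, 3), (11, 3), (12, 3), (13, 3), (14, 3), (15, 3)]

Answer: ...O
...O
...O
...O
...O
...O
...O
...O
...O
...O
...O
...O
...O
...O
...O
...O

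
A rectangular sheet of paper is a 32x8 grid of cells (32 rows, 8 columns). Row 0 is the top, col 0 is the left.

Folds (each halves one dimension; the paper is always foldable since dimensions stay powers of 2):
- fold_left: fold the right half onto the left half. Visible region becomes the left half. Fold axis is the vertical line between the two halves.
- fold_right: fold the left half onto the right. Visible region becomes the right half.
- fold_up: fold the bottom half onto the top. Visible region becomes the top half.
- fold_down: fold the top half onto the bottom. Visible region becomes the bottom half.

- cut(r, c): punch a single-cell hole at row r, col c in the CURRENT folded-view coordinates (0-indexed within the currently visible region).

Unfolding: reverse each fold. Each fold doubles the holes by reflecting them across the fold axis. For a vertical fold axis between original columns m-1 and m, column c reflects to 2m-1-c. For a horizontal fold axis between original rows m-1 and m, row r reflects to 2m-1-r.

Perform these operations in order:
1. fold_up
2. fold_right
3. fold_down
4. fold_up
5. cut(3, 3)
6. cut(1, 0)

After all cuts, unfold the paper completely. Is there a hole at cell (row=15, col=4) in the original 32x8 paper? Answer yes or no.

Op 1 fold_up: fold axis h@16; visible region now rows[0,16) x cols[0,8) = 16x8
Op 2 fold_right: fold axis v@4; visible region now rows[0,16) x cols[4,8) = 16x4
Op 3 fold_down: fold axis h@8; visible region now rows[8,16) x cols[4,8) = 8x4
Op 4 fold_up: fold axis h@12; visible region now rows[8,12) x cols[4,8) = 4x4
Op 5 cut(3, 3): punch at orig (11,7); cuts so far [(11, 7)]; region rows[8,12) x cols[4,8) = 4x4
Op 6 cut(1, 0): punch at orig (9,4); cuts so far [(9, 4), (11, 7)]; region rows[8,12) x cols[4,8) = 4x4
Unfold 1 (reflect across h@12): 4 holes -> [(9, 4), (11, 7), (12, 7), (14, 4)]
Unfold 2 (reflect across h@8): 8 holes -> [(1, 4), (3, 7), (4, 7), (6, 4), (9, 4), (11, 7), (12, 7), (14, 4)]
Unfold 3 (reflect across v@4): 16 holes -> [(1, 3), (1, 4), (3, 0), (3, 7), (4, 0), (4, 7), (6, 3), (6, 4), (9, 3), (9, 4), (11, 0), (11, 7), (12, 0), (12, 7), (14, 3), (14, 4)]
Unfold 4 (reflect across h@16): 32 holes -> [(1, 3), (1, 4), (3, 0), (3, 7), (4, 0), (4, 7), (6, 3), (6, 4), (9, 3), (9, 4), (11, 0), (11, 7), (12, 0), (12, 7), (14, 3), (14, 4), (17, 3), (17, 4), (19, 0), (19, 7), (20, 0), (20, 7), (22, 3), (22, 4), (25, 3), (25, 4), (27, 0), (27, 7), (28, 0), (28, 7), (30, 3), (30, 4)]
Holes: [(1, 3), (1, 4), (3, 0), (3, 7), (4, 0), (4, 7), (6, 3), (6, 4), (9, 3), (9, 4), (11, 0), (11, 7), (12, 0), (12, 7), (14, 3), (14, 4), (17, 3), (17, 4), (19, 0), (19, 7), (20, 0), (20, 7), (22, 3), (22, 4), (25, 3), (25, 4), (27, 0), (27, 7), (28, 0), (28, 7), (30, 3), (30, 4)]

Answer: no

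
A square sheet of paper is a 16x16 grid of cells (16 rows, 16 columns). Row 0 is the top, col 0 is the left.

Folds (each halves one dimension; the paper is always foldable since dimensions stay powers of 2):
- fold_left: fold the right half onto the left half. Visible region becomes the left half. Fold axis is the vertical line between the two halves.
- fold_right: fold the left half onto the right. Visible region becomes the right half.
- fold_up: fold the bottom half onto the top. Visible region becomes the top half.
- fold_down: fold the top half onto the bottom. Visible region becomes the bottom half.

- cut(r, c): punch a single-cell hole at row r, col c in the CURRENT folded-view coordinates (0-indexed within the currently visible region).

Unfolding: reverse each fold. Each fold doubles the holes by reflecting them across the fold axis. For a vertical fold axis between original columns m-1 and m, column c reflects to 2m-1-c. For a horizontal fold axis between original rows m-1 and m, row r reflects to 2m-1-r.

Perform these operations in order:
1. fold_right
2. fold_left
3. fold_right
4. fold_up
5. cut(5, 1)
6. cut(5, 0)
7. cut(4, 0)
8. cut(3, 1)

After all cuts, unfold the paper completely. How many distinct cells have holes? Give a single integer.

Answer: 64

Derivation:
Op 1 fold_right: fold axis v@8; visible region now rows[0,16) x cols[8,16) = 16x8
Op 2 fold_left: fold axis v@12; visible region now rows[0,16) x cols[8,12) = 16x4
Op 3 fold_right: fold axis v@10; visible region now rows[0,16) x cols[10,12) = 16x2
Op 4 fold_up: fold axis h@8; visible region now rows[0,8) x cols[10,12) = 8x2
Op 5 cut(5, 1): punch at orig (5,11); cuts so far [(5, 11)]; region rows[0,8) x cols[10,12) = 8x2
Op 6 cut(5, 0): punch at orig (5,10); cuts so far [(5, 10), (5, 11)]; region rows[0,8) x cols[10,12) = 8x2
Op 7 cut(4, 0): punch at orig (4,10); cuts so far [(4, 10), (5, 10), (5, 11)]; region rows[0,8) x cols[10,12) = 8x2
Op 8 cut(3, 1): punch at orig (3,11); cuts so far [(3, 11), (4, 10), (5, 10), (5, 11)]; region rows[0,8) x cols[10,12) = 8x2
Unfold 1 (reflect across h@8): 8 holes -> [(3, 11), (4, 10), (5, 10), (5, 11), (10, 10), (10, 11), (11, 10), (12, 11)]
Unfold 2 (reflect across v@10): 16 holes -> [(3, 8), (3, 11), (4, 9), (4, 10), (5, 8), (5, 9), (5, 10), (5, 11), (10, 8), (10, 9), (10, 10), (10, 11), (11, 9), (11, 10), (12, 8), (12, 11)]
Unfold 3 (reflect across v@12): 32 holes -> [(3, 8), (3, 11), (3, 12), (3, 15), (4, 9), (4, 10), (4, 13), (4, 14), (5, 8), (5, 9), (5, 10), (5, 11), (5, 12), (5, 13), (5, 14), (5, 15), (10, 8), (10, 9), (10, 10), (10, 11), (10, 12), (10, 13), (10, 14), (10, 15), (11, 9), (11, 10), (11, 13), (11, 14), (12, 8), (12, 11), (12, 12), (12, 15)]
Unfold 4 (reflect across v@8): 64 holes -> [(3, 0), (3, 3), (3, 4), (3, 7), (3, 8), (3, 11), (3, 12), (3, 15), (4, 1), (4, 2), (4, 5), (4, 6), (4, 9), (4, 10), (4, 13), (4, 14), (5, 0), (5, 1), (5, 2), (5, 3), (5, 4), (5, 5), (5, 6), (5, 7), (5, 8), (5, 9), (5, 10), (5, 11), (5, 12), (5, 13), (5, 14), (5, 15), (10, 0), (10, 1), (10, 2), (10, 3), (10, 4), (10, 5), (10, 6), (10, 7), (10, 8), (10, 9), (10, 10), (10, 11), (10, 12), (10, 13), (10, 14), (10, 15), (11, 1), (11, 2), (11, 5), (11, 6), (11, 9), (11, 10), (11, 13), (11, 14), (12, 0), (12, 3), (12, 4), (12, 7), (12, 8), (12, 11), (12, 12), (12, 15)]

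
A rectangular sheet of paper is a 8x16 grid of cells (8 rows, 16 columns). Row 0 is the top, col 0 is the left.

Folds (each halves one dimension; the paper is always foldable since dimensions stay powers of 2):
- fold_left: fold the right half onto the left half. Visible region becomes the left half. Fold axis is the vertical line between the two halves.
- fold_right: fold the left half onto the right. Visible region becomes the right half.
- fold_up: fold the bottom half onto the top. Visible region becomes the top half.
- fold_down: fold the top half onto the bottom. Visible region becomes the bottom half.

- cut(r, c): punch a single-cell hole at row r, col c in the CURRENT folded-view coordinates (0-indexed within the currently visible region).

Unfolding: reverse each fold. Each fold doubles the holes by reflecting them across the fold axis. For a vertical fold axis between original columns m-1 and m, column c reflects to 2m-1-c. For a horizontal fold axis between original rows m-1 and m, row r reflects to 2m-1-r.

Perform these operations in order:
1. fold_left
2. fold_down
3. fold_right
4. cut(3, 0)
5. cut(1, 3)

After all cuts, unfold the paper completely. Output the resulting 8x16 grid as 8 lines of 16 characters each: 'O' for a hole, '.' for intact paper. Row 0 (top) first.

Op 1 fold_left: fold axis v@8; visible region now rows[0,8) x cols[0,8) = 8x8
Op 2 fold_down: fold axis h@4; visible region now rows[4,8) x cols[0,8) = 4x8
Op 3 fold_right: fold axis v@4; visible region now rows[4,8) x cols[4,8) = 4x4
Op 4 cut(3, 0): punch at orig (7,4); cuts so far [(7, 4)]; region rows[4,8) x cols[4,8) = 4x4
Op 5 cut(1, 3): punch at orig (5,7); cuts so far [(5, 7), (7, 4)]; region rows[4,8) x cols[4,8) = 4x4
Unfold 1 (reflect across v@4): 4 holes -> [(5, 0), (5, 7), (7, 3), (7, 4)]
Unfold 2 (reflect across h@4): 8 holes -> [(0, 3), (0, 4), (2, 0), (2, 7), (5, 0), (5, 7), (7, 3), (7, 4)]
Unfold 3 (reflect across v@8): 16 holes -> [(0, 3), (0, 4), (0, 11), (0, 12), (2, 0), (2, 7), (2, 8), (2, 15), (5, 0), (5, 7), (5, 8), (5, 15), (7, 3), (7, 4), (7, 11), (7, 12)]

Answer: ...OO......OO...
................
O......OO......O
................
................
O......OO......O
................
...OO......OO...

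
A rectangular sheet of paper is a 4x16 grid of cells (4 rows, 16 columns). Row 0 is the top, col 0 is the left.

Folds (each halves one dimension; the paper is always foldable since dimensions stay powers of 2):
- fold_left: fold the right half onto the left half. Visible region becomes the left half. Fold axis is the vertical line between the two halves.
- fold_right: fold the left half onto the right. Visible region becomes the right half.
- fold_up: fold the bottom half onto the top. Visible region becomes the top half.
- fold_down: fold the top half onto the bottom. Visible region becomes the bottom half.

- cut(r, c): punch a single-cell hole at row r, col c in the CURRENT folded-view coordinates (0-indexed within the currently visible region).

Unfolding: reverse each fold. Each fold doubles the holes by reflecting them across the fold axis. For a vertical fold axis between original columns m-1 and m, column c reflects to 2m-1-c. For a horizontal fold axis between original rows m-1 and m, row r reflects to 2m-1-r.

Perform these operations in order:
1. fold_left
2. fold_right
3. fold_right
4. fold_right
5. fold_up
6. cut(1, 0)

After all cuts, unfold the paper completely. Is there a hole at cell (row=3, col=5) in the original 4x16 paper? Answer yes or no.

Answer: no

Derivation:
Op 1 fold_left: fold axis v@8; visible region now rows[0,4) x cols[0,8) = 4x8
Op 2 fold_right: fold axis v@4; visible region now rows[0,4) x cols[4,8) = 4x4
Op 3 fold_right: fold axis v@6; visible region now rows[0,4) x cols[6,8) = 4x2
Op 4 fold_right: fold axis v@7; visible region now rows[0,4) x cols[7,8) = 4x1
Op 5 fold_up: fold axis h@2; visible region now rows[0,2) x cols[7,8) = 2x1
Op 6 cut(1, 0): punch at orig (1,7); cuts so far [(1, 7)]; region rows[0,2) x cols[7,8) = 2x1
Unfold 1 (reflect across h@2): 2 holes -> [(1, 7), (2, 7)]
Unfold 2 (reflect across v@7): 4 holes -> [(1, 6), (1, 7), (2, 6), (2, 7)]
Unfold 3 (reflect across v@6): 8 holes -> [(1, 4), (1, 5), (1, 6), (1, 7), (2, 4), (2, 5), (2, 6), (2, 7)]
Unfold 4 (reflect across v@4): 16 holes -> [(1, 0), (1, 1), (1, 2), (1, 3), (1, 4), (1, 5), (1, 6), (1, 7), (2, 0), (2, 1), (2, 2), (2, 3), (2, 4), (2, 5), (2, 6), (2, 7)]
Unfold 5 (reflect across v@8): 32 holes -> [(1, 0), (1, 1), (1, 2), (1, 3), (1, 4), (1, 5), (1, 6), (1, 7), (1, 8), (1, 9), (1, 10), (1, 11), (1, 12), (1, 13), (1, 14), (1, 15), (2, 0), (2, 1), (2, 2), (2, 3), (2, 4), (2, 5), (2, 6), (2, 7), (2, 8), (2, 9), (2, 10), (2, 11), (2, 12), (2, 13), (2, 14), (2, 15)]
Holes: [(1, 0), (1, 1), (1, 2), (1, 3), (1, 4), (1, 5), (1, 6), (1, 7), (1, 8), (1, 9), (1, 10), (1, 11), (1, 12), (1, 13), (1, 14), (1, 15), (2, 0), (2, 1), (2, 2), (2, 3), (2, 4), (2, 5), (2, 6), (2, 7), (2, 8), (2, 9), (2, 10), (2, 11), (2, 12), (2, 13), (2, 14), (2, 15)]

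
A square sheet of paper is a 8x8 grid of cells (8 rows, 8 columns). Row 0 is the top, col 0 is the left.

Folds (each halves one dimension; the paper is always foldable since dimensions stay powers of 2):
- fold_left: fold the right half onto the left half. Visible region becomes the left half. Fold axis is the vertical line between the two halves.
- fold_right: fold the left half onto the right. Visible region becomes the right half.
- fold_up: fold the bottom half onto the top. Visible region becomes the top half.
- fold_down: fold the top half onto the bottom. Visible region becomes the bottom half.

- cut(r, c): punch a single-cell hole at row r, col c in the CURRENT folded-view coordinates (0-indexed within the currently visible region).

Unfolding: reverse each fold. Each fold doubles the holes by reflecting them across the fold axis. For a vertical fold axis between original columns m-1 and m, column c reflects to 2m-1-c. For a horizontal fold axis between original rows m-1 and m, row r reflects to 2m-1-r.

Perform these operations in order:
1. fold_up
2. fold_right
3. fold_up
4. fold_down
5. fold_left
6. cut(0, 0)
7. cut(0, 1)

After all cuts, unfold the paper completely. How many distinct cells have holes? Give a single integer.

Answer: 64

Derivation:
Op 1 fold_up: fold axis h@4; visible region now rows[0,4) x cols[0,8) = 4x8
Op 2 fold_right: fold axis v@4; visible region now rows[0,4) x cols[4,8) = 4x4
Op 3 fold_up: fold axis h@2; visible region now rows[0,2) x cols[4,8) = 2x4
Op 4 fold_down: fold axis h@1; visible region now rows[1,2) x cols[4,8) = 1x4
Op 5 fold_left: fold axis v@6; visible region now rows[1,2) x cols[4,6) = 1x2
Op 6 cut(0, 0): punch at orig (1,4); cuts so far [(1, 4)]; region rows[1,2) x cols[4,6) = 1x2
Op 7 cut(0, 1): punch at orig (1,5); cuts so far [(1, 4), (1, 5)]; region rows[1,2) x cols[4,6) = 1x2
Unfold 1 (reflect across v@6): 4 holes -> [(1, 4), (1, 5), (1, 6), (1, 7)]
Unfold 2 (reflect across h@1): 8 holes -> [(0, 4), (0, 5), (0, 6), (0, 7), (1, 4), (1, 5), (1, 6), (1, 7)]
Unfold 3 (reflect across h@2): 16 holes -> [(0, 4), (0, 5), (0, 6), (0, 7), (1, 4), (1, 5), (1, 6), (1, 7), (2, 4), (2, 5), (2, 6), (2, 7), (3, 4), (3, 5), (3, 6), (3, 7)]
Unfold 4 (reflect across v@4): 32 holes -> [(0, 0), (0, 1), (0, 2), (0, 3), (0, 4), (0, 5), (0, 6), (0, 7), (1, 0), (1, 1), (1, 2), (1, 3), (1, 4), (1, 5), (1, 6), (1, 7), (2, 0), (2, 1), (2, 2), (2, 3), (2, 4), (2, 5), (2, 6), (2, 7), (3, 0), (3, 1), (3, 2), (3, 3), (3, 4), (3, 5), (3, 6), (3, 7)]
Unfold 5 (reflect across h@4): 64 holes -> [(0, 0), (0, 1), (0, 2), (0, 3), (0, 4), (0, 5), (0, 6), (0, 7), (1, 0), (1, 1), (1, 2), (1, 3), (1, 4), (1, 5), (1, 6), (1, 7), (2, 0), (2, 1), (2, 2), (2, 3), (2, 4), (2, 5), (2, 6), (2, 7), (3, 0), (3, 1), (3, 2), (3, 3), (3, 4), (3, 5), (3, 6), (3, 7), (4, 0), (4, 1), (4, 2), (4, 3), (4, 4), (4, 5), (4, 6), (4, 7), (5, 0), (5, 1), (5, 2), (5, 3), (5, 4), (5, 5), (5, 6), (5, 7), (6, 0), (6, 1), (6, 2), (6, 3), (6, 4), (6, 5), (6, 6), (6, 7), (7, 0), (7, 1), (7, 2), (7, 3), (7, 4), (7, 5), (7, 6), (7, 7)]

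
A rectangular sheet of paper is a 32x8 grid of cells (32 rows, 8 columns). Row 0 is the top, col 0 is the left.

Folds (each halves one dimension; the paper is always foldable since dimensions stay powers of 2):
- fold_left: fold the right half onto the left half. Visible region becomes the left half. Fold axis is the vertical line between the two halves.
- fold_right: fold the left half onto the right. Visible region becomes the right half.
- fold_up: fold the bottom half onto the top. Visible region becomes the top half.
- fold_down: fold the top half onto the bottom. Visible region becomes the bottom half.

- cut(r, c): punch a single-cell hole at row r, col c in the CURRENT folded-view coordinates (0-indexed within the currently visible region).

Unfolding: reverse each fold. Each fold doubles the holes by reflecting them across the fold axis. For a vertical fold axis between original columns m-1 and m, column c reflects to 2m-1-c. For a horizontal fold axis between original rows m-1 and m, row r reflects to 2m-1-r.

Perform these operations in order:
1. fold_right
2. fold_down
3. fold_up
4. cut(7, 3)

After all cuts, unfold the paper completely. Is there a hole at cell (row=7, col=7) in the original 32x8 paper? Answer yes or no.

Op 1 fold_right: fold axis v@4; visible region now rows[0,32) x cols[4,8) = 32x4
Op 2 fold_down: fold axis h@16; visible region now rows[16,32) x cols[4,8) = 16x4
Op 3 fold_up: fold axis h@24; visible region now rows[16,24) x cols[4,8) = 8x4
Op 4 cut(7, 3): punch at orig (23,7); cuts so far [(23, 7)]; region rows[16,24) x cols[4,8) = 8x4
Unfold 1 (reflect across h@24): 2 holes -> [(23, 7), (24, 7)]
Unfold 2 (reflect across h@16): 4 holes -> [(7, 7), (8, 7), (23, 7), (24, 7)]
Unfold 3 (reflect across v@4): 8 holes -> [(7, 0), (7, 7), (8, 0), (8, 7), (23, 0), (23, 7), (24, 0), (24, 7)]
Holes: [(7, 0), (7, 7), (8, 0), (8, 7), (23, 0), (23, 7), (24, 0), (24, 7)]

Answer: yes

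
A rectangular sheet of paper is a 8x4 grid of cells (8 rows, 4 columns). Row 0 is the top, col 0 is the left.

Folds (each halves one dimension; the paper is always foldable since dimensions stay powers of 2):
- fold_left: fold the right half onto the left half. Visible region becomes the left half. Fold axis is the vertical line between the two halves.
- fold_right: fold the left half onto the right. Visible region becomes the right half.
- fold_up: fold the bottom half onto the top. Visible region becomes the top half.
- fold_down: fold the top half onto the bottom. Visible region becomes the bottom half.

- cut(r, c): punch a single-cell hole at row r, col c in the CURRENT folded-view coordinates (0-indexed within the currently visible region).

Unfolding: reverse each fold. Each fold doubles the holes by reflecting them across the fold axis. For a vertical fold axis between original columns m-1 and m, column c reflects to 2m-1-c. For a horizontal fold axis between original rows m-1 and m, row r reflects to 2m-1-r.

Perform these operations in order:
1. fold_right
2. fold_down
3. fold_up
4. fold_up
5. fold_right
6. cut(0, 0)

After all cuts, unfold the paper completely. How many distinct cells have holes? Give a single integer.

Op 1 fold_right: fold axis v@2; visible region now rows[0,8) x cols[2,4) = 8x2
Op 2 fold_down: fold axis h@4; visible region now rows[4,8) x cols[2,4) = 4x2
Op 3 fold_up: fold axis h@6; visible region now rows[4,6) x cols[2,4) = 2x2
Op 4 fold_up: fold axis h@5; visible region now rows[4,5) x cols[2,4) = 1x2
Op 5 fold_right: fold axis v@3; visible region now rows[4,5) x cols[3,4) = 1x1
Op 6 cut(0, 0): punch at orig (4,3); cuts so far [(4, 3)]; region rows[4,5) x cols[3,4) = 1x1
Unfold 1 (reflect across v@3): 2 holes -> [(4, 2), (4, 3)]
Unfold 2 (reflect across h@5): 4 holes -> [(4, 2), (4, 3), (5, 2), (5, 3)]
Unfold 3 (reflect across h@6): 8 holes -> [(4, 2), (4, 3), (5, 2), (5, 3), (6, 2), (6, 3), (7, 2), (7, 3)]
Unfold 4 (reflect across h@4): 16 holes -> [(0, 2), (0, 3), (1, 2), (1, 3), (2, 2), (2, 3), (3, 2), (3, 3), (4, 2), (4, 3), (5, 2), (5, 3), (6, 2), (6, 3), (7, 2), (7, 3)]
Unfold 5 (reflect across v@2): 32 holes -> [(0, 0), (0, 1), (0, 2), (0, 3), (1, 0), (1, 1), (1, 2), (1, 3), (2, 0), (2, 1), (2, 2), (2, 3), (3, 0), (3, 1), (3, 2), (3, 3), (4, 0), (4, 1), (4, 2), (4, 3), (5, 0), (5, 1), (5, 2), (5, 3), (6, 0), (6, 1), (6, 2), (6, 3), (7, 0), (7, 1), (7, 2), (7, 3)]

Answer: 32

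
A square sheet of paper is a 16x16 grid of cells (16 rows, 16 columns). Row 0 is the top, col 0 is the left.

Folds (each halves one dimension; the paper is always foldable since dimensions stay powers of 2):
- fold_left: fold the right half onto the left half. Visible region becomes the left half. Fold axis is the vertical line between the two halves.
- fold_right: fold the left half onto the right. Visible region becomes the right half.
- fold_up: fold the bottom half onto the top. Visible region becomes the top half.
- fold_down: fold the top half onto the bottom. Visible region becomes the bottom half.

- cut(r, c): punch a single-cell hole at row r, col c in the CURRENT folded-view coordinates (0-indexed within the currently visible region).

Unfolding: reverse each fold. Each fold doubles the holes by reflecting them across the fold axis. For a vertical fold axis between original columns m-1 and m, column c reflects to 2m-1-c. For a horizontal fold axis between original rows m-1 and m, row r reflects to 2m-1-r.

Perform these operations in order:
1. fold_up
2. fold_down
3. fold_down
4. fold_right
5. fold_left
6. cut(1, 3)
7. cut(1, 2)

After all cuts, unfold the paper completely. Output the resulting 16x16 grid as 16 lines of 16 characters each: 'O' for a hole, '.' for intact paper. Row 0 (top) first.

Answer: ..OOOO....OOOO..
................
................
..OOOO....OOOO..
..OOOO....OOOO..
................
................
..OOOO....OOOO..
..OOOO....OOOO..
................
................
..OOOO....OOOO..
..OOOO....OOOO..
................
................
..OOOO....OOOO..

Derivation:
Op 1 fold_up: fold axis h@8; visible region now rows[0,8) x cols[0,16) = 8x16
Op 2 fold_down: fold axis h@4; visible region now rows[4,8) x cols[0,16) = 4x16
Op 3 fold_down: fold axis h@6; visible region now rows[6,8) x cols[0,16) = 2x16
Op 4 fold_right: fold axis v@8; visible region now rows[6,8) x cols[8,16) = 2x8
Op 5 fold_left: fold axis v@12; visible region now rows[6,8) x cols[8,12) = 2x4
Op 6 cut(1, 3): punch at orig (7,11); cuts so far [(7, 11)]; region rows[6,8) x cols[8,12) = 2x4
Op 7 cut(1, 2): punch at orig (7,10); cuts so far [(7, 10), (7, 11)]; region rows[6,8) x cols[8,12) = 2x4
Unfold 1 (reflect across v@12): 4 holes -> [(7, 10), (7, 11), (7, 12), (7, 13)]
Unfold 2 (reflect across v@8): 8 holes -> [(7, 2), (7, 3), (7, 4), (7, 5), (7, 10), (7, 11), (7, 12), (7, 13)]
Unfold 3 (reflect across h@6): 16 holes -> [(4, 2), (4, 3), (4, 4), (4, 5), (4, 10), (4, 11), (4, 12), (4, 13), (7, 2), (7, 3), (7, 4), (7, 5), (7, 10), (7, 11), (7, 12), (7, 13)]
Unfold 4 (reflect across h@4): 32 holes -> [(0, 2), (0, 3), (0, 4), (0, 5), (0, 10), (0, 11), (0, 12), (0, 13), (3, 2), (3, 3), (3, 4), (3, 5), (3, 10), (3, 11), (3, 12), (3, 13), (4, 2), (4, 3), (4, 4), (4, 5), (4, 10), (4, 11), (4, 12), (4, 13), (7, 2), (7, 3), (7, 4), (7, 5), (7, 10), (7, 11), (7, 12), (7, 13)]
Unfold 5 (reflect across h@8): 64 holes -> [(0, 2), (0, 3), (0, 4), (0, 5), (0, 10), (0, 11), (0, 12), (0, 13), (3, 2), (3, 3), (3, 4), (3, 5), (3, 10), (3, 11), (3, 12), (3, 13), (4, 2), (4, 3), (4, 4), (4, 5), (4, 10), (4, 11), (4, 12), (4, 13), (7, 2), (7, 3), (7, 4), (7, 5), (7, 10), (7, 11), (7, 12), (7, 13), (8, 2), (8, 3), (8, 4), (8, 5), (8, 10), (8, 11), (8, 12), (8, 13), (11, 2), (11, 3), (11, 4), (11, 5), (11, 10), (11, 11), (11, 12), (11, 13), (12, 2), (12, 3), (12, 4), (12, 5), (12, 10), (12, 11), (12, 12), (12, 13), (15, 2), (15, 3), (15, 4), (15, 5), (15, 10), (15, 11), (15, 12), (15, 13)]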